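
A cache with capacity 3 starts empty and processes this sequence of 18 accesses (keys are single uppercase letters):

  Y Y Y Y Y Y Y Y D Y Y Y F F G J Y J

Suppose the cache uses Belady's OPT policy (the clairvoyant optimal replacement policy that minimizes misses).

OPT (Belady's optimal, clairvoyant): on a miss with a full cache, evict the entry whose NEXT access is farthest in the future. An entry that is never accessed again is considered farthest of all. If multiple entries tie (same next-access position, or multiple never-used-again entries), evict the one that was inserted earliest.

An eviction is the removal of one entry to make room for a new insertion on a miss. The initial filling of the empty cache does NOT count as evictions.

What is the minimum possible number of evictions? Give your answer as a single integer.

Answer: 2

Derivation:
OPT (Belady) simulation (capacity=3):
  1. access Y: MISS. Cache: [Y]
  2. access Y: HIT. Next use of Y: step 3. Cache: [Y]
  3. access Y: HIT. Next use of Y: step 4. Cache: [Y]
  4. access Y: HIT. Next use of Y: step 5. Cache: [Y]
  5. access Y: HIT. Next use of Y: step 6. Cache: [Y]
  6. access Y: HIT. Next use of Y: step 7. Cache: [Y]
  7. access Y: HIT. Next use of Y: step 8. Cache: [Y]
  8. access Y: HIT. Next use of Y: step 10. Cache: [Y]
  9. access D: MISS. Cache: [Y D]
  10. access Y: HIT. Next use of Y: step 11. Cache: [Y D]
  11. access Y: HIT. Next use of Y: step 12. Cache: [Y D]
  12. access Y: HIT. Next use of Y: step 17. Cache: [Y D]
  13. access F: MISS. Cache: [Y D F]
  14. access F: HIT. Next use of F: never. Cache: [Y D F]
  15. access G: MISS, evict D (next use: never). Cache: [Y F G]
  16. access J: MISS, evict F (next use: never). Cache: [Y G J]
  17. access Y: HIT. Next use of Y: never. Cache: [Y G J]
  18. access J: HIT. Next use of J: never. Cache: [Y G J]
Total: 13 hits, 5 misses, 2 evictions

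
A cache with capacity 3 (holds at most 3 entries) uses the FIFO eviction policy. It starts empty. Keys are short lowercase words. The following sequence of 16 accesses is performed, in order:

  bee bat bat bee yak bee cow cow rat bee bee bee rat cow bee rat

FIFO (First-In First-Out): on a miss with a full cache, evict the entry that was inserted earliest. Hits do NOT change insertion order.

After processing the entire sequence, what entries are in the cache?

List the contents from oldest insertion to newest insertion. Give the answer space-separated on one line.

Answer: cow rat bee

Derivation:
FIFO simulation (capacity=3):
  1. access bee: MISS. Cache (old->new): [bee]
  2. access bat: MISS. Cache (old->new): [bee bat]
  3. access bat: HIT. Cache (old->new): [bee bat]
  4. access bee: HIT. Cache (old->new): [bee bat]
  5. access yak: MISS. Cache (old->new): [bee bat yak]
  6. access bee: HIT. Cache (old->new): [bee bat yak]
  7. access cow: MISS, evict bee. Cache (old->new): [bat yak cow]
  8. access cow: HIT. Cache (old->new): [bat yak cow]
  9. access rat: MISS, evict bat. Cache (old->new): [yak cow rat]
  10. access bee: MISS, evict yak. Cache (old->new): [cow rat bee]
  11. access bee: HIT. Cache (old->new): [cow rat bee]
  12. access bee: HIT. Cache (old->new): [cow rat bee]
  13. access rat: HIT. Cache (old->new): [cow rat bee]
  14. access cow: HIT. Cache (old->new): [cow rat bee]
  15. access bee: HIT. Cache (old->new): [cow rat bee]
  16. access rat: HIT. Cache (old->new): [cow rat bee]
Total: 10 hits, 6 misses, 3 evictions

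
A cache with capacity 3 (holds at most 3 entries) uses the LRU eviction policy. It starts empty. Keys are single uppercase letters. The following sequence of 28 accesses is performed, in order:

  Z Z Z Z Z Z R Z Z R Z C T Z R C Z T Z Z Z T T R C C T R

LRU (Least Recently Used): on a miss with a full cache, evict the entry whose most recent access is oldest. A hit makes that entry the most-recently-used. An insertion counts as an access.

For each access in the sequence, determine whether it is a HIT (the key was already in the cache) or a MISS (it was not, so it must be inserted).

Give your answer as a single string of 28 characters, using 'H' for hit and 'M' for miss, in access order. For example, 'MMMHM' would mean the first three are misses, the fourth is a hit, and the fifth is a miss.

Answer: MHHHHHMHHHHMMHMMHMHHHHHMMHHH

Derivation:
LRU simulation (capacity=3):
  1. access Z: MISS. Cache (LRU->MRU): [Z]
  2. access Z: HIT. Cache (LRU->MRU): [Z]
  3. access Z: HIT. Cache (LRU->MRU): [Z]
  4. access Z: HIT. Cache (LRU->MRU): [Z]
  5. access Z: HIT. Cache (LRU->MRU): [Z]
  6. access Z: HIT. Cache (LRU->MRU): [Z]
  7. access R: MISS. Cache (LRU->MRU): [Z R]
  8. access Z: HIT. Cache (LRU->MRU): [R Z]
  9. access Z: HIT. Cache (LRU->MRU): [R Z]
  10. access R: HIT. Cache (LRU->MRU): [Z R]
  11. access Z: HIT. Cache (LRU->MRU): [R Z]
  12. access C: MISS. Cache (LRU->MRU): [R Z C]
  13. access T: MISS, evict R. Cache (LRU->MRU): [Z C T]
  14. access Z: HIT. Cache (LRU->MRU): [C T Z]
  15. access R: MISS, evict C. Cache (LRU->MRU): [T Z R]
  16. access C: MISS, evict T. Cache (LRU->MRU): [Z R C]
  17. access Z: HIT. Cache (LRU->MRU): [R C Z]
  18. access T: MISS, evict R. Cache (LRU->MRU): [C Z T]
  19. access Z: HIT. Cache (LRU->MRU): [C T Z]
  20. access Z: HIT. Cache (LRU->MRU): [C T Z]
  21. access Z: HIT. Cache (LRU->MRU): [C T Z]
  22. access T: HIT. Cache (LRU->MRU): [C Z T]
  23. access T: HIT. Cache (LRU->MRU): [C Z T]
  24. access R: MISS, evict C. Cache (LRU->MRU): [Z T R]
  25. access C: MISS, evict Z. Cache (LRU->MRU): [T R C]
  26. access C: HIT. Cache (LRU->MRU): [T R C]
  27. access T: HIT. Cache (LRU->MRU): [R C T]
  28. access R: HIT. Cache (LRU->MRU): [C T R]
Total: 19 hits, 9 misses, 6 evictions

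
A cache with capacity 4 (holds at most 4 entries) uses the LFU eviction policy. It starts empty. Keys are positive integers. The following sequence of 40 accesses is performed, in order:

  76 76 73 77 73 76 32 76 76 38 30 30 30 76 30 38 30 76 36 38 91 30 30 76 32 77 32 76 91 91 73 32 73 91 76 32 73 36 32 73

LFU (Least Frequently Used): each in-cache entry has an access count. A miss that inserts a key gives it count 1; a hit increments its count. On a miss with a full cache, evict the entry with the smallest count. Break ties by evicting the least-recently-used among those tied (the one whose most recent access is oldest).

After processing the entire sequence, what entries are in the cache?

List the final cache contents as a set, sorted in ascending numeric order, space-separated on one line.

LFU simulation (capacity=4):
  1. access 76: MISS. Cache: [76(c=1)]
  2. access 76: HIT, count now 2. Cache: [76(c=2)]
  3. access 73: MISS. Cache: [73(c=1) 76(c=2)]
  4. access 77: MISS. Cache: [73(c=1) 77(c=1) 76(c=2)]
  5. access 73: HIT, count now 2. Cache: [77(c=1) 76(c=2) 73(c=2)]
  6. access 76: HIT, count now 3. Cache: [77(c=1) 73(c=2) 76(c=3)]
  7. access 32: MISS. Cache: [77(c=1) 32(c=1) 73(c=2) 76(c=3)]
  8. access 76: HIT, count now 4. Cache: [77(c=1) 32(c=1) 73(c=2) 76(c=4)]
  9. access 76: HIT, count now 5. Cache: [77(c=1) 32(c=1) 73(c=2) 76(c=5)]
  10. access 38: MISS, evict 77(c=1). Cache: [32(c=1) 38(c=1) 73(c=2) 76(c=5)]
  11. access 30: MISS, evict 32(c=1). Cache: [38(c=1) 30(c=1) 73(c=2) 76(c=5)]
  12. access 30: HIT, count now 2. Cache: [38(c=1) 73(c=2) 30(c=2) 76(c=5)]
  13. access 30: HIT, count now 3. Cache: [38(c=1) 73(c=2) 30(c=3) 76(c=5)]
  14. access 76: HIT, count now 6. Cache: [38(c=1) 73(c=2) 30(c=3) 76(c=6)]
  15. access 30: HIT, count now 4. Cache: [38(c=1) 73(c=2) 30(c=4) 76(c=6)]
  16. access 38: HIT, count now 2. Cache: [73(c=2) 38(c=2) 30(c=4) 76(c=6)]
  17. access 30: HIT, count now 5. Cache: [73(c=2) 38(c=2) 30(c=5) 76(c=6)]
  18. access 76: HIT, count now 7. Cache: [73(c=2) 38(c=2) 30(c=5) 76(c=7)]
  19. access 36: MISS, evict 73(c=2). Cache: [36(c=1) 38(c=2) 30(c=5) 76(c=7)]
  20. access 38: HIT, count now 3. Cache: [36(c=1) 38(c=3) 30(c=5) 76(c=7)]
  21. access 91: MISS, evict 36(c=1). Cache: [91(c=1) 38(c=3) 30(c=5) 76(c=7)]
  22. access 30: HIT, count now 6. Cache: [91(c=1) 38(c=3) 30(c=6) 76(c=7)]
  23. access 30: HIT, count now 7. Cache: [91(c=1) 38(c=3) 76(c=7) 30(c=7)]
  24. access 76: HIT, count now 8. Cache: [91(c=1) 38(c=3) 30(c=7) 76(c=8)]
  25. access 32: MISS, evict 91(c=1). Cache: [32(c=1) 38(c=3) 30(c=7) 76(c=8)]
  26. access 77: MISS, evict 32(c=1). Cache: [77(c=1) 38(c=3) 30(c=7) 76(c=8)]
  27. access 32: MISS, evict 77(c=1). Cache: [32(c=1) 38(c=3) 30(c=7) 76(c=8)]
  28. access 76: HIT, count now 9. Cache: [32(c=1) 38(c=3) 30(c=7) 76(c=9)]
  29. access 91: MISS, evict 32(c=1). Cache: [91(c=1) 38(c=3) 30(c=7) 76(c=9)]
  30. access 91: HIT, count now 2. Cache: [91(c=2) 38(c=3) 30(c=7) 76(c=9)]
  31. access 73: MISS, evict 91(c=2). Cache: [73(c=1) 38(c=3) 30(c=7) 76(c=9)]
  32. access 32: MISS, evict 73(c=1). Cache: [32(c=1) 38(c=3) 30(c=7) 76(c=9)]
  33. access 73: MISS, evict 32(c=1). Cache: [73(c=1) 38(c=3) 30(c=7) 76(c=9)]
  34. access 91: MISS, evict 73(c=1). Cache: [91(c=1) 38(c=3) 30(c=7) 76(c=9)]
  35. access 76: HIT, count now 10. Cache: [91(c=1) 38(c=3) 30(c=7) 76(c=10)]
  36. access 32: MISS, evict 91(c=1). Cache: [32(c=1) 38(c=3) 30(c=7) 76(c=10)]
  37. access 73: MISS, evict 32(c=1). Cache: [73(c=1) 38(c=3) 30(c=7) 76(c=10)]
  38. access 36: MISS, evict 73(c=1). Cache: [36(c=1) 38(c=3) 30(c=7) 76(c=10)]
  39. access 32: MISS, evict 36(c=1). Cache: [32(c=1) 38(c=3) 30(c=7) 76(c=10)]
  40. access 73: MISS, evict 32(c=1). Cache: [73(c=1) 38(c=3) 30(c=7) 76(c=10)]
Total: 19 hits, 21 misses, 17 evictions

Answer: 30 38 73 76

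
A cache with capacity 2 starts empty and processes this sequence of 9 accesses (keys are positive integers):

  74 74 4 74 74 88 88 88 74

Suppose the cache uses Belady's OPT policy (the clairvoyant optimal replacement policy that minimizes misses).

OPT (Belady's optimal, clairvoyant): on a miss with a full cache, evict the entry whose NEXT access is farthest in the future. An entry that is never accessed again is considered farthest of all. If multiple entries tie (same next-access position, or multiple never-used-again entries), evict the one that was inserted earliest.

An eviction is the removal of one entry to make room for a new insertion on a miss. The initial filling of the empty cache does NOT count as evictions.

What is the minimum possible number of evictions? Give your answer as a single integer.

Answer: 1

Derivation:
OPT (Belady) simulation (capacity=2):
  1. access 74: MISS. Cache: [74]
  2. access 74: HIT. Next use of 74: step 4. Cache: [74]
  3. access 4: MISS. Cache: [74 4]
  4. access 74: HIT. Next use of 74: step 5. Cache: [74 4]
  5. access 74: HIT. Next use of 74: step 9. Cache: [74 4]
  6. access 88: MISS, evict 4 (next use: never). Cache: [74 88]
  7. access 88: HIT. Next use of 88: step 8. Cache: [74 88]
  8. access 88: HIT. Next use of 88: never. Cache: [74 88]
  9. access 74: HIT. Next use of 74: never. Cache: [74 88]
Total: 6 hits, 3 misses, 1 evictions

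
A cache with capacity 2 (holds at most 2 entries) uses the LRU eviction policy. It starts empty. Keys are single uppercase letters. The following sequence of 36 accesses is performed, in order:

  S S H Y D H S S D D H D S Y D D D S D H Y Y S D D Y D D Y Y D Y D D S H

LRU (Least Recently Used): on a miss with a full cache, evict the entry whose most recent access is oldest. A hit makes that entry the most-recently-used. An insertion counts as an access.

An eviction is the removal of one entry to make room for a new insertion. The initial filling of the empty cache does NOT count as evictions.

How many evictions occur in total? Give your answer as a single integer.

LRU simulation (capacity=2):
  1. access S: MISS. Cache (LRU->MRU): [S]
  2. access S: HIT. Cache (LRU->MRU): [S]
  3. access H: MISS. Cache (LRU->MRU): [S H]
  4. access Y: MISS, evict S. Cache (LRU->MRU): [H Y]
  5. access D: MISS, evict H. Cache (LRU->MRU): [Y D]
  6. access H: MISS, evict Y. Cache (LRU->MRU): [D H]
  7. access S: MISS, evict D. Cache (LRU->MRU): [H S]
  8. access S: HIT. Cache (LRU->MRU): [H S]
  9. access D: MISS, evict H. Cache (LRU->MRU): [S D]
  10. access D: HIT. Cache (LRU->MRU): [S D]
  11. access H: MISS, evict S. Cache (LRU->MRU): [D H]
  12. access D: HIT. Cache (LRU->MRU): [H D]
  13. access S: MISS, evict H. Cache (LRU->MRU): [D S]
  14. access Y: MISS, evict D. Cache (LRU->MRU): [S Y]
  15. access D: MISS, evict S. Cache (LRU->MRU): [Y D]
  16. access D: HIT. Cache (LRU->MRU): [Y D]
  17. access D: HIT. Cache (LRU->MRU): [Y D]
  18. access S: MISS, evict Y. Cache (LRU->MRU): [D S]
  19. access D: HIT. Cache (LRU->MRU): [S D]
  20. access H: MISS, evict S. Cache (LRU->MRU): [D H]
  21. access Y: MISS, evict D. Cache (LRU->MRU): [H Y]
  22. access Y: HIT. Cache (LRU->MRU): [H Y]
  23. access S: MISS, evict H. Cache (LRU->MRU): [Y S]
  24. access D: MISS, evict Y. Cache (LRU->MRU): [S D]
  25. access D: HIT. Cache (LRU->MRU): [S D]
  26. access Y: MISS, evict S. Cache (LRU->MRU): [D Y]
  27. access D: HIT. Cache (LRU->MRU): [Y D]
  28. access D: HIT. Cache (LRU->MRU): [Y D]
  29. access Y: HIT. Cache (LRU->MRU): [D Y]
  30. access Y: HIT. Cache (LRU->MRU): [D Y]
  31. access D: HIT. Cache (LRU->MRU): [Y D]
  32. access Y: HIT. Cache (LRU->MRU): [D Y]
  33. access D: HIT. Cache (LRU->MRU): [Y D]
  34. access D: HIT. Cache (LRU->MRU): [Y D]
  35. access S: MISS, evict Y. Cache (LRU->MRU): [D S]
  36. access H: MISS, evict D. Cache (LRU->MRU): [S H]
Total: 17 hits, 19 misses, 17 evictions

Answer: 17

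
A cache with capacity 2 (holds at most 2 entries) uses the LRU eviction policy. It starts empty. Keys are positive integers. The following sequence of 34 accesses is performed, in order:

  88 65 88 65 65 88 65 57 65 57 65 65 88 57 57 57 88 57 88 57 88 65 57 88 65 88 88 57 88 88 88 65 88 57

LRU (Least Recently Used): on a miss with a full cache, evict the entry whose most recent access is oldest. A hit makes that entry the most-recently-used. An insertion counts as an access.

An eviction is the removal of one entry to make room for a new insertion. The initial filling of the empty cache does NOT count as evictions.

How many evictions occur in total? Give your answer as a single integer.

LRU simulation (capacity=2):
  1. access 88: MISS. Cache (LRU->MRU): [88]
  2. access 65: MISS. Cache (LRU->MRU): [88 65]
  3. access 88: HIT. Cache (LRU->MRU): [65 88]
  4. access 65: HIT. Cache (LRU->MRU): [88 65]
  5. access 65: HIT. Cache (LRU->MRU): [88 65]
  6. access 88: HIT. Cache (LRU->MRU): [65 88]
  7. access 65: HIT. Cache (LRU->MRU): [88 65]
  8. access 57: MISS, evict 88. Cache (LRU->MRU): [65 57]
  9. access 65: HIT. Cache (LRU->MRU): [57 65]
  10. access 57: HIT. Cache (LRU->MRU): [65 57]
  11. access 65: HIT. Cache (LRU->MRU): [57 65]
  12. access 65: HIT. Cache (LRU->MRU): [57 65]
  13. access 88: MISS, evict 57. Cache (LRU->MRU): [65 88]
  14. access 57: MISS, evict 65. Cache (LRU->MRU): [88 57]
  15. access 57: HIT. Cache (LRU->MRU): [88 57]
  16. access 57: HIT. Cache (LRU->MRU): [88 57]
  17. access 88: HIT. Cache (LRU->MRU): [57 88]
  18. access 57: HIT. Cache (LRU->MRU): [88 57]
  19. access 88: HIT. Cache (LRU->MRU): [57 88]
  20. access 57: HIT. Cache (LRU->MRU): [88 57]
  21. access 88: HIT. Cache (LRU->MRU): [57 88]
  22. access 65: MISS, evict 57. Cache (LRU->MRU): [88 65]
  23. access 57: MISS, evict 88. Cache (LRU->MRU): [65 57]
  24. access 88: MISS, evict 65. Cache (LRU->MRU): [57 88]
  25. access 65: MISS, evict 57. Cache (LRU->MRU): [88 65]
  26. access 88: HIT. Cache (LRU->MRU): [65 88]
  27. access 88: HIT. Cache (LRU->MRU): [65 88]
  28. access 57: MISS, evict 65. Cache (LRU->MRU): [88 57]
  29. access 88: HIT. Cache (LRU->MRU): [57 88]
  30. access 88: HIT. Cache (LRU->MRU): [57 88]
  31. access 88: HIT. Cache (LRU->MRU): [57 88]
  32. access 65: MISS, evict 57. Cache (LRU->MRU): [88 65]
  33. access 88: HIT. Cache (LRU->MRU): [65 88]
  34. access 57: MISS, evict 65. Cache (LRU->MRU): [88 57]
Total: 22 hits, 12 misses, 10 evictions

Answer: 10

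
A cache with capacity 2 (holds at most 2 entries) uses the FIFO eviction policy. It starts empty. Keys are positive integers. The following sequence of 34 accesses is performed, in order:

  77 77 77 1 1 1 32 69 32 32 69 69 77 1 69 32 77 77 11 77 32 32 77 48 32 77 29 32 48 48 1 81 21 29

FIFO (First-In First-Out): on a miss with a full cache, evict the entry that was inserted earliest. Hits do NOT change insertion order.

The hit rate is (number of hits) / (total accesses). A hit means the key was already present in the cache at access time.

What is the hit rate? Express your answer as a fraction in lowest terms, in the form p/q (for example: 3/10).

Answer: 6/17

Derivation:
FIFO simulation (capacity=2):
  1. access 77: MISS. Cache (old->new): [77]
  2. access 77: HIT. Cache (old->new): [77]
  3. access 77: HIT. Cache (old->new): [77]
  4. access 1: MISS. Cache (old->new): [77 1]
  5. access 1: HIT. Cache (old->new): [77 1]
  6. access 1: HIT. Cache (old->new): [77 1]
  7. access 32: MISS, evict 77. Cache (old->new): [1 32]
  8. access 69: MISS, evict 1. Cache (old->new): [32 69]
  9. access 32: HIT. Cache (old->new): [32 69]
  10. access 32: HIT. Cache (old->new): [32 69]
  11. access 69: HIT. Cache (old->new): [32 69]
  12. access 69: HIT. Cache (old->new): [32 69]
  13. access 77: MISS, evict 32. Cache (old->new): [69 77]
  14. access 1: MISS, evict 69. Cache (old->new): [77 1]
  15. access 69: MISS, evict 77. Cache (old->new): [1 69]
  16. access 32: MISS, evict 1. Cache (old->new): [69 32]
  17. access 77: MISS, evict 69. Cache (old->new): [32 77]
  18. access 77: HIT. Cache (old->new): [32 77]
  19. access 11: MISS, evict 32. Cache (old->new): [77 11]
  20. access 77: HIT. Cache (old->new): [77 11]
  21. access 32: MISS, evict 77. Cache (old->new): [11 32]
  22. access 32: HIT. Cache (old->new): [11 32]
  23. access 77: MISS, evict 11. Cache (old->new): [32 77]
  24. access 48: MISS, evict 32. Cache (old->new): [77 48]
  25. access 32: MISS, evict 77. Cache (old->new): [48 32]
  26. access 77: MISS, evict 48. Cache (old->new): [32 77]
  27. access 29: MISS, evict 32. Cache (old->new): [77 29]
  28. access 32: MISS, evict 77. Cache (old->new): [29 32]
  29. access 48: MISS, evict 29. Cache (old->new): [32 48]
  30. access 48: HIT. Cache (old->new): [32 48]
  31. access 1: MISS, evict 32. Cache (old->new): [48 1]
  32. access 81: MISS, evict 48. Cache (old->new): [1 81]
  33. access 21: MISS, evict 1. Cache (old->new): [81 21]
  34. access 29: MISS, evict 81. Cache (old->new): [21 29]
Total: 12 hits, 22 misses, 20 evictions

Hit rate = 12/34 = 6/17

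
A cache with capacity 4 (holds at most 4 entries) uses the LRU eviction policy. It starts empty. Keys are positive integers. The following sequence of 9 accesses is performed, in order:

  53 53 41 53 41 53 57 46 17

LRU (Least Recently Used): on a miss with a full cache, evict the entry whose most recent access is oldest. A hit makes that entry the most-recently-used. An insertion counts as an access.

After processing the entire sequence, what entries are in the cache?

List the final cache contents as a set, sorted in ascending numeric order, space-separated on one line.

LRU simulation (capacity=4):
  1. access 53: MISS. Cache (LRU->MRU): [53]
  2. access 53: HIT. Cache (LRU->MRU): [53]
  3. access 41: MISS. Cache (LRU->MRU): [53 41]
  4. access 53: HIT. Cache (LRU->MRU): [41 53]
  5. access 41: HIT. Cache (LRU->MRU): [53 41]
  6. access 53: HIT. Cache (LRU->MRU): [41 53]
  7. access 57: MISS. Cache (LRU->MRU): [41 53 57]
  8. access 46: MISS. Cache (LRU->MRU): [41 53 57 46]
  9. access 17: MISS, evict 41. Cache (LRU->MRU): [53 57 46 17]
Total: 4 hits, 5 misses, 1 evictions

Answer: 17 46 53 57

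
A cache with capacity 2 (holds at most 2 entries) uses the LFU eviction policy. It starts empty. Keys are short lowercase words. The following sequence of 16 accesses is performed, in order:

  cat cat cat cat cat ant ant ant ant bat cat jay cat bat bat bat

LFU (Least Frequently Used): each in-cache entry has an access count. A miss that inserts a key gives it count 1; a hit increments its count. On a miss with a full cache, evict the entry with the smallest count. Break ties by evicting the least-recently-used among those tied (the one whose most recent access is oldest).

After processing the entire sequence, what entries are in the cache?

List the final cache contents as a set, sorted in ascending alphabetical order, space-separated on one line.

Answer: bat cat

Derivation:
LFU simulation (capacity=2):
  1. access cat: MISS. Cache: [cat(c=1)]
  2. access cat: HIT, count now 2. Cache: [cat(c=2)]
  3. access cat: HIT, count now 3. Cache: [cat(c=3)]
  4. access cat: HIT, count now 4. Cache: [cat(c=4)]
  5. access cat: HIT, count now 5. Cache: [cat(c=5)]
  6. access ant: MISS. Cache: [ant(c=1) cat(c=5)]
  7. access ant: HIT, count now 2. Cache: [ant(c=2) cat(c=5)]
  8. access ant: HIT, count now 3. Cache: [ant(c=3) cat(c=5)]
  9. access ant: HIT, count now 4. Cache: [ant(c=4) cat(c=5)]
  10. access bat: MISS, evict ant(c=4). Cache: [bat(c=1) cat(c=5)]
  11. access cat: HIT, count now 6. Cache: [bat(c=1) cat(c=6)]
  12. access jay: MISS, evict bat(c=1). Cache: [jay(c=1) cat(c=6)]
  13. access cat: HIT, count now 7. Cache: [jay(c=1) cat(c=7)]
  14. access bat: MISS, evict jay(c=1). Cache: [bat(c=1) cat(c=7)]
  15. access bat: HIT, count now 2. Cache: [bat(c=2) cat(c=7)]
  16. access bat: HIT, count now 3. Cache: [bat(c=3) cat(c=7)]
Total: 11 hits, 5 misses, 3 evictions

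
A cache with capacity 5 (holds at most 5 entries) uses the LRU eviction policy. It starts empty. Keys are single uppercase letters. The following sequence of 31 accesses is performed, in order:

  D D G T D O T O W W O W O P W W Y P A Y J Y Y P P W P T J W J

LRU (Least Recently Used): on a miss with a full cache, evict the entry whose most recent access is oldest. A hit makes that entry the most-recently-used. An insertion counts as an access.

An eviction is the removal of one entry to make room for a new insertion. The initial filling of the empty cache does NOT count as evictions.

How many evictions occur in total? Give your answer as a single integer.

Answer: 5

Derivation:
LRU simulation (capacity=5):
  1. access D: MISS. Cache (LRU->MRU): [D]
  2. access D: HIT. Cache (LRU->MRU): [D]
  3. access G: MISS. Cache (LRU->MRU): [D G]
  4. access T: MISS. Cache (LRU->MRU): [D G T]
  5. access D: HIT. Cache (LRU->MRU): [G T D]
  6. access O: MISS. Cache (LRU->MRU): [G T D O]
  7. access T: HIT. Cache (LRU->MRU): [G D O T]
  8. access O: HIT. Cache (LRU->MRU): [G D T O]
  9. access W: MISS. Cache (LRU->MRU): [G D T O W]
  10. access W: HIT. Cache (LRU->MRU): [G D T O W]
  11. access O: HIT. Cache (LRU->MRU): [G D T W O]
  12. access W: HIT. Cache (LRU->MRU): [G D T O W]
  13. access O: HIT. Cache (LRU->MRU): [G D T W O]
  14. access P: MISS, evict G. Cache (LRU->MRU): [D T W O P]
  15. access W: HIT. Cache (LRU->MRU): [D T O P W]
  16. access W: HIT. Cache (LRU->MRU): [D T O P W]
  17. access Y: MISS, evict D. Cache (LRU->MRU): [T O P W Y]
  18. access P: HIT. Cache (LRU->MRU): [T O W Y P]
  19. access A: MISS, evict T. Cache (LRU->MRU): [O W Y P A]
  20. access Y: HIT. Cache (LRU->MRU): [O W P A Y]
  21. access J: MISS, evict O. Cache (LRU->MRU): [W P A Y J]
  22. access Y: HIT. Cache (LRU->MRU): [W P A J Y]
  23. access Y: HIT. Cache (LRU->MRU): [W P A J Y]
  24. access P: HIT. Cache (LRU->MRU): [W A J Y P]
  25. access P: HIT. Cache (LRU->MRU): [W A J Y P]
  26. access W: HIT. Cache (LRU->MRU): [A J Y P W]
  27. access P: HIT. Cache (LRU->MRU): [A J Y W P]
  28. access T: MISS, evict A. Cache (LRU->MRU): [J Y W P T]
  29. access J: HIT. Cache (LRU->MRU): [Y W P T J]
  30. access W: HIT. Cache (LRU->MRU): [Y P T J W]
  31. access J: HIT. Cache (LRU->MRU): [Y P T W J]
Total: 21 hits, 10 misses, 5 evictions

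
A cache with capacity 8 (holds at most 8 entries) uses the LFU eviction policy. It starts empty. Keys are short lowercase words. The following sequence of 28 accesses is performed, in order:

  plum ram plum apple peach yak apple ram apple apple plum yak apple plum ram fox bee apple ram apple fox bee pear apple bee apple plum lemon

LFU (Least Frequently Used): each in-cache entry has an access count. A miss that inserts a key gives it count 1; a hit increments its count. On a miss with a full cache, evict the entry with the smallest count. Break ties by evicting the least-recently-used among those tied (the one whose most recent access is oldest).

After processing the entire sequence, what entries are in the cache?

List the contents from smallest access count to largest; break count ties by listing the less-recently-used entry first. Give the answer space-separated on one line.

LFU simulation (capacity=8):
  1. access plum: MISS. Cache: [plum(c=1)]
  2. access ram: MISS. Cache: [plum(c=1) ram(c=1)]
  3. access plum: HIT, count now 2. Cache: [ram(c=1) plum(c=2)]
  4. access apple: MISS. Cache: [ram(c=1) apple(c=1) plum(c=2)]
  5. access peach: MISS. Cache: [ram(c=1) apple(c=1) peach(c=1) plum(c=2)]
  6. access yak: MISS. Cache: [ram(c=1) apple(c=1) peach(c=1) yak(c=1) plum(c=2)]
  7. access apple: HIT, count now 2. Cache: [ram(c=1) peach(c=1) yak(c=1) plum(c=2) apple(c=2)]
  8. access ram: HIT, count now 2. Cache: [peach(c=1) yak(c=1) plum(c=2) apple(c=2) ram(c=2)]
  9. access apple: HIT, count now 3. Cache: [peach(c=1) yak(c=1) plum(c=2) ram(c=2) apple(c=3)]
  10. access apple: HIT, count now 4. Cache: [peach(c=1) yak(c=1) plum(c=2) ram(c=2) apple(c=4)]
  11. access plum: HIT, count now 3. Cache: [peach(c=1) yak(c=1) ram(c=2) plum(c=3) apple(c=4)]
  12. access yak: HIT, count now 2. Cache: [peach(c=1) ram(c=2) yak(c=2) plum(c=3) apple(c=4)]
  13. access apple: HIT, count now 5. Cache: [peach(c=1) ram(c=2) yak(c=2) plum(c=3) apple(c=5)]
  14. access plum: HIT, count now 4. Cache: [peach(c=1) ram(c=2) yak(c=2) plum(c=4) apple(c=5)]
  15. access ram: HIT, count now 3. Cache: [peach(c=1) yak(c=2) ram(c=3) plum(c=4) apple(c=5)]
  16. access fox: MISS. Cache: [peach(c=1) fox(c=1) yak(c=2) ram(c=3) plum(c=4) apple(c=5)]
  17. access bee: MISS. Cache: [peach(c=1) fox(c=1) bee(c=1) yak(c=2) ram(c=3) plum(c=4) apple(c=5)]
  18. access apple: HIT, count now 6. Cache: [peach(c=1) fox(c=1) bee(c=1) yak(c=2) ram(c=3) plum(c=4) apple(c=6)]
  19. access ram: HIT, count now 4. Cache: [peach(c=1) fox(c=1) bee(c=1) yak(c=2) plum(c=4) ram(c=4) apple(c=6)]
  20. access apple: HIT, count now 7. Cache: [peach(c=1) fox(c=1) bee(c=1) yak(c=2) plum(c=4) ram(c=4) apple(c=7)]
  21. access fox: HIT, count now 2. Cache: [peach(c=1) bee(c=1) yak(c=2) fox(c=2) plum(c=4) ram(c=4) apple(c=7)]
  22. access bee: HIT, count now 2. Cache: [peach(c=1) yak(c=2) fox(c=2) bee(c=2) plum(c=4) ram(c=4) apple(c=7)]
  23. access pear: MISS. Cache: [peach(c=1) pear(c=1) yak(c=2) fox(c=2) bee(c=2) plum(c=4) ram(c=4) apple(c=7)]
  24. access apple: HIT, count now 8. Cache: [peach(c=1) pear(c=1) yak(c=2) fox(c=2) bee(c=2) plum(c=4) ram(c=4) apple(c=8)]
  25. access bee: HIT, count now 3. Cache: [peach(c=1) pear(c=1) yak(c=2) fox(c=2) bee(c=3) plum(c=4) ram(c=4) apple(c=8)]
  26. access apple: HIT, count now 9. Cache: [peach(c=1) pear(c=1) yak(c=2) fox(c=2) bee(c=3) plum(c=4) ram(c=4) apple(c=9)]
  27. access plum: HIT, count now 5. Cache: [peach(c=1) pear(c=1) yak(c=2) fox(c=2) bee(c=3) ram(c=4) plum(c=5) apple(c=9)]
  28. access lemon: MISS, evict peach(c=1). Cache: [pear(c=1) lemon(c=1) yak(c=2) fox(c=2) bee(c=3) ram(c=4) plum(c=5) apple(c=9)]
Total: 19 hits, 9 misses, 1 evictions

Answer: pear lemon yak fox bee ram plum apple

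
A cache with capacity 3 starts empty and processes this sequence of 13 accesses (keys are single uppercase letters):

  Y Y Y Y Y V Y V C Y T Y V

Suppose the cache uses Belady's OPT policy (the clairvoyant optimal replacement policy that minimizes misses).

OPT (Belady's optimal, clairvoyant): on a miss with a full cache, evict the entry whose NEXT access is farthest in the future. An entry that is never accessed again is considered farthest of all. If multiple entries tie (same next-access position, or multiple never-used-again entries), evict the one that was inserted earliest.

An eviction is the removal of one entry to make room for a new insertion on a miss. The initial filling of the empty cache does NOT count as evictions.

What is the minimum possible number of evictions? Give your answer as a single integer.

OPT (Belady) simulation (capacity=3):
  1. access Y: MISS. Cache: [Y]
  2. access Y: HIT. Next use of Y: step 3. Cache: [Y]
  3. access Y: HIT. Next use of Y: step 4. Cache: [Y]
  4. access Y: HIT. Next use of Y: step 5. Cache: [Y]
  5. access Y: HIT. Next use of Y: step 7. Cache: [Y]
  6. access V: MISS. Cache: [Y V]
  7. access Y: HIT. Next use of Y: step 10. Cache: [Y V]
  8. access V: HIT. Next use of V: step 13. Cache: [Y V]
  9. access C: MISS. Cache: [Y V C]
  10. access Y: HIT. Next use of Y: step 12. Cache: [Y V C]
  11. access T: MISS, evict C (next use: never). Cache: [Y V T]
  12. access Y: HIT. Next use of Y: never. Cache: [Y V T]
  13. access V: HIT. Next use of V: never. Cache: [Y V T]
Total: 9 hits, 4 misses, 1 evictions

Answer: 1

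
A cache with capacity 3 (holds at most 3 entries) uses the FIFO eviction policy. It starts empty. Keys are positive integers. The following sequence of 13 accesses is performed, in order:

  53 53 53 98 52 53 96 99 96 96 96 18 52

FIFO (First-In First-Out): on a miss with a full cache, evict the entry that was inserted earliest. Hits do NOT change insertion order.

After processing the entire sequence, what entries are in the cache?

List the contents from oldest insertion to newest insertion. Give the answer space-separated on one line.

Answer: 99 18 52

Derivation:
FIFO simulation (capacity=3):
  1. access 53: MISS. Cache (old->new): [53]
  2. access 53: HIT. Cache (old->new): [53]
  3. access 53: HIT. Cache (old->new): [53]
  4. access 98: MISS. Cache (old->new): [53 98]
  5. access 52: MISS. Cache (old->new): [53 98 52]
  6. access 53: HIT. Cache (old->new): [53 98 52]
  7. access 96: MISS, evict 53. Cache (old->new): [98 52 96]
  8. access 99: MISS, evict 98. Cache (old->new): [52 96 99]
  9. access 96: HIT. Cache (old->new): [52 96 99]
  10. access 96: HIT. Cache (old->new): [52 96 99]
  11. access 96: HIT. Cache (old->new): [52 96 99]
  12. access 18: MISS, evict 52. Cache (old->new): [96 99 18]
  13. access 52: MISS, evict 96. Cache (old->new): [99 18 52]
Total: 6 hits, 7 misses, 4 evictions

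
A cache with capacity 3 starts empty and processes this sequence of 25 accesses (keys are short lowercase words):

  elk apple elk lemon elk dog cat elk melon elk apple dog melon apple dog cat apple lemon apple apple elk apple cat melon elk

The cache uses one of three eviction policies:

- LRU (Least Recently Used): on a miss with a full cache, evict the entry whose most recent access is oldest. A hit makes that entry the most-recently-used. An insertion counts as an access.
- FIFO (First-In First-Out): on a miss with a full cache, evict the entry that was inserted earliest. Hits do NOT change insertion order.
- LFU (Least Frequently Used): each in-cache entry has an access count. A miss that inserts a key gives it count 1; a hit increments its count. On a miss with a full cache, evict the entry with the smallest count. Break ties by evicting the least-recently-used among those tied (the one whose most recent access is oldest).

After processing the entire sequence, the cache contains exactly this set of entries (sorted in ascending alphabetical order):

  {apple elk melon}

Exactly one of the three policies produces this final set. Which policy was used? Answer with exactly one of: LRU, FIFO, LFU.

Answer: LFU

Derivation:
Simulating under each policy and comparing final sets:
  LRU: final set = {cat elk melon} -> differs
  FIFO: final set = {cat elk melon} -> differs
  LFU: final set = {apple elk melon} -> MATCHES target
Only LFU produces the target set.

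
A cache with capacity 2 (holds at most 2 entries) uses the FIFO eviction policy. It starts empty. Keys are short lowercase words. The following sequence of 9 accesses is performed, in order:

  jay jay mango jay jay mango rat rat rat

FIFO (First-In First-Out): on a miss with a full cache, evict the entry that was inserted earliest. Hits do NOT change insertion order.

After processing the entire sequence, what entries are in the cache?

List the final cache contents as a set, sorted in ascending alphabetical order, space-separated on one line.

FIFO simulation (capacity=2):
  1. access jay: MISS. Cache (old->new): [jay]
  2. access jay: HIT. Cache (old->new): [jay]
  3. access mango: MISS. Cache (old->new): [jay mango]
  4. access jay: HIT. Cache (old->new): [jay mango]
  5. access jay: HIT. Cache (old->new): [jay mango]
  6. access mango: HIT. Cache (old->new): [jay mango]
  7. access rat: MISS, evict jay. Cache (old->new): [mango rat]
  8. access rat: HIT. Cache (old->new): [mango rat]
  9. access rat: HIT. Cache (old->new): [mango rat]
Total: 6 hits, 3 misses, 1 evictions

Answer: mango rat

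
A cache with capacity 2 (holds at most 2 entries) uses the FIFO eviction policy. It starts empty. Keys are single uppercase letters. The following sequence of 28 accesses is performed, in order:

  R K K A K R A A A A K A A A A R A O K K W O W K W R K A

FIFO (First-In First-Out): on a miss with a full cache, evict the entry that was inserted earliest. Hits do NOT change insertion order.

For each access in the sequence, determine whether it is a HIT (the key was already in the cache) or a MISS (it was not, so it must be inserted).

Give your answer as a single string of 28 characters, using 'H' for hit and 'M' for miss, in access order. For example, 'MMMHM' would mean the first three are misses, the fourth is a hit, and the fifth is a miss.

Answer: MMHMHMHHHHMMHHHMHMMHMMHMMMMM

Derivation:
FIFO simulation (capacity=2):
  1. access R: MISS. Cache (old->new): [R]
  2. access K: MISS. Cache (old->new): [R K]
  3. access K: HIT. Cache (old->new): [R K]
  4. access A: MISS, evict R. Cache (old->new): [K A]
  5. access K: HIT. Cache (old->new): [K A]
  6. access R: MISS, evict K. Cache (old->new): [A R]
  7. access A: HIT. Cache (old->new): [A R]
  8. access A: HIT. Cache (old->new): [A R]
  9. access A: HIT. Cache (old->new): [A R]
  10. access A: HIT. Cache (old->new): [A R]
  11. access K: MISS, evict A. Cache (old->new): [R K]
  12. access A: MISS, evict R. Cache (old->new): [K A]
  13. access A: HIT. Cache (old->new): [K A]
  14. access A: HIT. Cache (old->new): [K A]
  15. access A: HIT. Cache (old->new): [K A]
  16. access R: MISS, evict K. Cache (old->new): [A R]
  17. access A: HIT. Cache (old->new): [A R]
  18. access O: MISS, evict A. Cache (old->new): [R O]
  19. access K: MISS, evict R. Cache (old->new): [O K]
  20. access K: HIT. Cache (old->new): [O K]
  21. access W: MISS, evict O. Cache (old->new): [K W]
  22. access O: MISS, evict K. Cache (old->new): [W O]
  23. access W: HIT. Cache (old->new): [W O]
  24. access K: MISS, evict W. Cache (old->new): [O K]
  25. access W: MISS, evict O. Cache (old->new): [K W]
  26. access R: MISS, evict K. Cache (old->new): [W R]
  27. access K: MISS, evict W. Cache (old->new): [R K]
  28. access A: MISS, evict R. Cache (old->new): [K A]
Total: 12 hits, 16 misses, 14 evictions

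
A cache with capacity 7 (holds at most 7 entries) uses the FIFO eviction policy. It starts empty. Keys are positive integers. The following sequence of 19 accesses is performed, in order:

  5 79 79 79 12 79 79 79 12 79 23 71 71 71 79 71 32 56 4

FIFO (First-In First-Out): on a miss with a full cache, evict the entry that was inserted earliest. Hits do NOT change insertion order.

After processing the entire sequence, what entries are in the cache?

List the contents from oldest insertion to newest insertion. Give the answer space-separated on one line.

FIFO simulation (capacity=7):
  1. access 5: MISS. Cache (old->new): [5]
  2. access 79: MISS. Cache (old->new): [5 79]
  3. access 79: HIT. Cache (old->new): [5 79]
  4. access 79: HIT. Cache (old->new): [5 79]
  5. access 12: MISS. Cache (old->new): [5 79 12]
  6. access 79: HIT. Cache (old->new): [5 79 12]
  7. access 79: HIT. Cache (old->new): [5 79 12]
  8. access 79: HIT. Cache (old->new): [5 79 12]
  9. access 12: HIT. Cache (old->new): [5 79 12]
  10. access 79: HIT. Cache (old->new): [5 79 12]
  11. access 23: MISS. Cache (old->new): [5 79 12 23]
  12. access 71: MISS. Cache (old->new): [5 79 12 23 71]
  13. access 71: HIT. Cache (old->new): [5 79 12 23 71]
  14. access 71: HIT. Cache (old->new): [5 79 12 23 71]
  15. access 79: HIT. Cache (old->new): [5 79 12 23 71]
  16. access 71: HIT. Cache (old->new): [5 79 12 23 71]
  17. access 32: MISS. Cache (old->new): [5 79 12 23 71 32]
  18. access 56: MISS. Cache (old->new): [5 79 12 23 71 32 56]
  19. access 4: MISS, evict 5. Cache (old->new): [79 12 23 71 32 56 4]
Total: 11 hits, 8 misses, 1 evictions

Answer: 79 12 23 71 32 56 4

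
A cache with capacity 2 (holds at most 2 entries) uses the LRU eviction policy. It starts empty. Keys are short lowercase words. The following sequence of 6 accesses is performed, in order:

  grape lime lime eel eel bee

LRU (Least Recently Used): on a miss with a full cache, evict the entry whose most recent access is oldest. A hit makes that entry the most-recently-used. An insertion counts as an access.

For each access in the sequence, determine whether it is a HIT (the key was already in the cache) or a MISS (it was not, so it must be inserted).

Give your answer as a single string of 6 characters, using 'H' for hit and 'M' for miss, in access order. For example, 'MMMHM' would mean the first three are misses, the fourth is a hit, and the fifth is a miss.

Answer: MMHMHM

Derivation:
LRU simulation (capacity=2):
  1. access grape: MISS. Cache (LRU->MRU): [grape]
  2. access lime: MISS. Cache (LRU->MRU): [grape lime]
  3. access lime: HIT. Cache (LRU->MRU): [grape lime]
  4. access eel: MISS, evict grape. Cache (LRU->MRU): [lime eel]
  5. access eel: HIT. Cache (LRU->MRU): [lime eel]
  6. access bee: MISS, evict lime. Cache (LRU->MRU): [eel bee]
Total: 2 hits, 4 misses, 2 evictions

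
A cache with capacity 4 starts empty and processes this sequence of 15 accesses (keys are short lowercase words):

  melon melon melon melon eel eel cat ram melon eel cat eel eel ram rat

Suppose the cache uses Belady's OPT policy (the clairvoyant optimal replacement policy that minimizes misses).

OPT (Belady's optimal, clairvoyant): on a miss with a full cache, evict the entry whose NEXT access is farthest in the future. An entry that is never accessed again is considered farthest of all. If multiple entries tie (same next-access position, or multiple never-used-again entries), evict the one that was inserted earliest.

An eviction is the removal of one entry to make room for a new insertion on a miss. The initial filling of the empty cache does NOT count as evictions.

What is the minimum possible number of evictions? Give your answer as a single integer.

OPT (Belady) simulation (capacity=4):
  1. access melon: MISS. Cache: [melon]
  2. access melon: HIT. Next use of melon: step 3. Cache: [melon]
  3. access melon: HIT. Next use of melon: step 4. Cache: [melon]
  4. access melon: HIT. Next use of melon: step 9. Cache: [melon]
  5. access eel: MISS. Cache: [melon eel]
  6. access eel: HIT. Next use of eel: step 10. Cache: [melon eel]
  7. access cat: MISS. Cache: [melon eel cat]
  8. access ram: MISS. Cache: [melon eel cat ram]
  9. access melon: HIT. Next use of melon: never. Cache: [melon eel cat ram]
  10. access eel: HIT. Next use of eel: step 12. Cache: [melon eel cat ram]
  11. access cat: HIT. Next use of cat: never. Cache: [melon eel cat ram]
  12. access eel: HIT. Next use of eel: step 13. Cache: [melon eel cat ram]
  13. access eel: HIT. Next use of eel: never. Cache: [melon eel cat ram]
  14. access ram: HIT. Next use of ram: never. Cache: [melon eel cat ram]
  15. access rat: MISS, evict melon (next use: never). Cache: [eel cat ram rat]
Total: 10 hits, 5 misses, 1 evictions

Answer: 1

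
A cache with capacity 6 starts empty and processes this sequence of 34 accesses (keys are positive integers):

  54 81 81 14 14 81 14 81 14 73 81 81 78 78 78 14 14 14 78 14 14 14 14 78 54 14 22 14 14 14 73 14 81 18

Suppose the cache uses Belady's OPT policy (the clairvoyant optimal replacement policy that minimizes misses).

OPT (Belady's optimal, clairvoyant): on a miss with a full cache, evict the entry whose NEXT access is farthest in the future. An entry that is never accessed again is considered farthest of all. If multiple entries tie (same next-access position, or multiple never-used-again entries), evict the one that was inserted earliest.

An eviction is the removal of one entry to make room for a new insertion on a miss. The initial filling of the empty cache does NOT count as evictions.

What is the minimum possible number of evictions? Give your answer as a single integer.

Answer: 1

Derivation:
OPT (Belady) simulation (capacity=6):
  1. access 54: MISS. Cache: [54]
  2. access 81: MISS. Cache: [54 81]
  3. access 81: HIT. Next use of 81: step 6. Cache: [54 81]
  4. access 14: MISS. Cache: [54 81 14]
  5. access 14: HIT. Next use of 14: step 7. Cache: [54 81 14]
  6. access 81: HIT. Next use of 81: step 8. Cache: [54 81 14]
  7. access 14: HIT. Next use of 14: step 9. Cache: [54 81 14]
  8. access 81: HIT. Next use of 81: step 11. Cache: [54 81 14]
  9. access 14: HIT. Next use of 14: step 16. Cache: [54 81 14]
  10. access 73: MISS. Cache: [54 81 14 73]
  11. access 81: HIT. Next use of 81: step 12. Cache: [54 81 14 73]
  12. access 81: HIT. Next use of 81: step 33. Cache: [54 81 14 73]
  13. access 78: MISS. Cache: [54 81 14 73 78]
  14. access 78: HIT. Next use of 78: step 15. Cache: [54 81 14 73 78]
  15. access 78: HIT. Next use of 78: step 19. Cache: [54 81 14 73 78]
  16. access 14: HIT. Next use of 14: step 17. Cache: [54 81 14 73 78]
  17. access 14: HIT. Next use of 14: step 18. Cache: [54 81 14 73 78]
  18. access 14: HIT. Next use of 14: step 20. Cache: [54 81 14 73 78]
  19. access 78: HIT. Next use of 78: step 24. Cache: [54 81 14 73 78]
  20. access 14: HIT. Next use of 14: step 21. Cache: [54 81 14 73 78]
  21. access 14: HIT. Next use of 14: step 22. Cache: [54 81 14 73 78]
  22. access 14: HIT. Next use of 14: step 23. Cache: [54 81 14 73 78]
  23. access 14: HIT. Next use of 14: step 26. Cache: [54 81 14 73 78]
  24. access 78: HIT. Next use of 78: never. Cache: [54 81 14 73 78]
  25. access 54: HIT. Next use of 54: never. Cache: [54 81 14 73 78]
  26. access 14: HIT. Next use of 14: step 28. Cache: [54 81 14 73 78]
  27. access 22: MISS. Cache: [54 81 14 73 78 22]
  28. access 14: HIT. Next use of 14: step 29. Cache: [54 81 14 73 78 22]
  29. access 14: HIT. Next use of 14: step 30. Cache: [54 81 14 73 78 22]
  30. access 14: HIT. Next use of 14: step 32. Cache: [54 81 14 73 78 22]
  31. access 73: HIT. Next use of 73: never. Cache: [54 81 14 73 78 22]
  32. access 14: HIT. Next use of 14: never. Cache: [54 81 14 73 78 22]
  33. access 81: HIT. Next use of 81: never. Cache: [54 81 14 73 78 22]
  34. access 18: MISS, evict 54 (next use: never). Cache: [81 14 73 78 22 18]
Total: 27 hits, 7 misses, 1 evictions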